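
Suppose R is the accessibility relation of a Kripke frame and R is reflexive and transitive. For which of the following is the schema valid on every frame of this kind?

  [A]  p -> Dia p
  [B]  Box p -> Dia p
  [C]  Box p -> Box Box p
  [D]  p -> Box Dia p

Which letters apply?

Reflexive relations are serial.
(A) p -> Dia p is the dual of axiom T; it is valid on a frame exactly when R is reflexive. Every such R is reflexive, so valid.
(B) Box p -> Dia p (axiom D) characterises the serial frames. Every such R is serial — valid.
(C) Box p -> Box Box p is axiom 4; it is valid on a frame exactly when R is transitive. Every such R is transitive, so valid.
(D) axiom B: valid iff R is symmetric. Such an R need not be symmetric — not valid.

A, B, C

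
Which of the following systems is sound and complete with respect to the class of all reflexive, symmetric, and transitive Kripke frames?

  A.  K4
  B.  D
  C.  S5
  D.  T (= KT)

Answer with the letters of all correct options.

C

(A) K4 is determined by the class of transitive frames.
(B) D is determined by the class of serial frames.
(C) S5 is determined by exactly this class.
(D) T (= KT) is determined by the class of reflexive frames.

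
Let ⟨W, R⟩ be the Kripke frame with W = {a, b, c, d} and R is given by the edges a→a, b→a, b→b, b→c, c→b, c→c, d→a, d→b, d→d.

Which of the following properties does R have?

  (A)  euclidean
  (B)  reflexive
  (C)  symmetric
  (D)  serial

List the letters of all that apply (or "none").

(A) not euclidean: b R a and b R b but not a R b.
(B) reflexive: each world relates to itself.
(C) not symmetric: b R a but not a R b.
(D) serial: every world has an R-successor.

B, D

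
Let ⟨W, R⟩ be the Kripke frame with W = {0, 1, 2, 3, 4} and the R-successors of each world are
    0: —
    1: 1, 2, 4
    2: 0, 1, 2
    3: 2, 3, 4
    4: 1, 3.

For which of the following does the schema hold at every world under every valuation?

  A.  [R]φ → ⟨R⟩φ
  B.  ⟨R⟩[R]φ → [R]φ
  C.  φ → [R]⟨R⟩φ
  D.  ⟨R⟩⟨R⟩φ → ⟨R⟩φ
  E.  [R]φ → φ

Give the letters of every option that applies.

R is not reflexive: not 0 R 0.
R is not symmetric: 2 R 0 but not 0 R 2.
R is not transitive: 1 R 2 and 2 R 0 but not 1 R 0.
R is not euclidean: 1 R 2 and 1 R 4 but not 2 R 4.
R is not serial: 0 has no R-successor.
(A) [R]φ → ⟨R⟩φ is axiom D; it is valid on a frame exactly when R is serial. R is not serial, so not valid.
(B) ⟨R⟩[R]φ → [R]φ (the dual of axiom 5) characterises the euclidean frames. R is not euclidean — not valid.
(C) φ → [R]⟨R⟩φ is axiom B, which corresponds to symmetry. R is not symmetric — not valid.
(D) the dual of axiom 4: valid iff R is transitive. R is not transitive — not valid.
(E) [R]φ → φ is axiom T; it is valid on a frame exactly when R is reflexive. R is not reflexive, so not valid.

none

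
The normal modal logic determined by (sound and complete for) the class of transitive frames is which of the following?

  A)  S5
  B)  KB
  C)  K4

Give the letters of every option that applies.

C

(A) S5 is determined by the class of reflexive, symmetric, and transitive frames.
(B) KB is determined by the class of symmetric frames.
(C) K4 is determined by exactly this class.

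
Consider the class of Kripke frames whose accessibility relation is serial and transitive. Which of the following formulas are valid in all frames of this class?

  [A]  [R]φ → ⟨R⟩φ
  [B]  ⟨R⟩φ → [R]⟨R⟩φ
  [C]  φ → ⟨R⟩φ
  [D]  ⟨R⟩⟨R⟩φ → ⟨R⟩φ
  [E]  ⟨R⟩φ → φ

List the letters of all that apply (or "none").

(A) [R]φ → ⟨R⟩φ is axiom D; it is valid on a frame exactly when R is serial. Every such R is serial, so valid.
(B) ⟨R⟩φ → [R]⟨R⟩φ is axiom 5, which corresponds to the euclidean property. Such an R need not be euclidean — not valid.
(C) φ → ⟨R⟩φ is the dual of axiom T, which corresponds to reflexivity. Such an R need not be reflexive — not valid.
(D) ⟨R⟩⟨R⟩φ → ⟨R⟩φ (the dual of axiom 4) characterises the transitive frames. Every such R is transitive — valid.
(E) ⟨R⟩φ → φ (the converse of T) corresponds to R being a subset of the identity. Such an R need not be a subset of the identity, so not valid.

A, D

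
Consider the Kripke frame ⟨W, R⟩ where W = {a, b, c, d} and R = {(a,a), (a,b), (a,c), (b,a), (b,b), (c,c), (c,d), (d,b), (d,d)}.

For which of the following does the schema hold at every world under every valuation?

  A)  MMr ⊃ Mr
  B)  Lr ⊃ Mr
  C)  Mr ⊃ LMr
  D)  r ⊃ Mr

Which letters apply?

R is reflexive: each world relates to itself.
R is not transitive: a R c and c R d but not a R d.
R is not euclidean: a R b and a R c but not b R c.
R is serial: every world has an R-successor.
(A) MMr ⊃ Mr is the dual of axiom 4; it is valid on a frame exactly when R is transitive. R is not transitive, so not valid.
(B) Lr ⊃ Mr is axiom D, which corresponds to seriality. R is serial — valid.
(C) axiom 5: valid iff R is euclidean. R is not euclidean — not valid.
(D) r ⊃ Mr is the dual of axiom T; it is valid on a frame exactly when R is reflexive. R is reflexive, so valid.

B, D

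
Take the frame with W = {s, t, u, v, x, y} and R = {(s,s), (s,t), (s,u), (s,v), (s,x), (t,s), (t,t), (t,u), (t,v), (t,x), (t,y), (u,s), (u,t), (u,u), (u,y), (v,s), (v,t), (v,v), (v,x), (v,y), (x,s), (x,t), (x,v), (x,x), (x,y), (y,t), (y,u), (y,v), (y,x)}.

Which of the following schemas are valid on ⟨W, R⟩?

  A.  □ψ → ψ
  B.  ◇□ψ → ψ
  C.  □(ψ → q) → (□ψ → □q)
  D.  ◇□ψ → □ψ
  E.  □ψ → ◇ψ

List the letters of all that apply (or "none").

R is not reflexive: not y R y.
R is symmetric: every R-edge is matched by its reverse.
R is not euclidean: s R u and s R v but not u R v.
R is serial: every world has an R-successor.
(A) □ψ → ψ (axiom T) characterises the reflexive frames. R is not reflexive — not valid.
(B) ◇□ψ → ψ is the dual of axiom B; it is valid on a frame exactly when R is symmetric. R is symmetric, so valid.
(C) □(ψ → q) → (□ψ → □q) is the K axiom; it holds on all frames — valid.
(D) the dual of axiom 5: valid iff R is euclidean. R is not euclidean — not valid.
(E) axiom D: valid iff R is serial. R is serial — valid.

B, C, E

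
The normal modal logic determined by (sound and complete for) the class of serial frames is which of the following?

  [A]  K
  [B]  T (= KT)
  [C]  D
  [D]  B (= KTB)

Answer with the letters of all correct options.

(A) K is determined by the class of arbitrary frames.
(B) T (= KT) is determined by the class of reflexive frames.
(C) D is determined by exactly this class.
(D) B (= KTB) is determined by the class of reflexive and symmetric frames.

C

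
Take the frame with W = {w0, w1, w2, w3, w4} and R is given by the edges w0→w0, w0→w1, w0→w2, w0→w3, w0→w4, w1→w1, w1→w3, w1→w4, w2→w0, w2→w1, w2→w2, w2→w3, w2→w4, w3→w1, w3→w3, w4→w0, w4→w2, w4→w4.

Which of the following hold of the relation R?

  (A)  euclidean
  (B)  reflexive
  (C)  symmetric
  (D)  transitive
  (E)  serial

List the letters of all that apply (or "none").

(A) not euclidean: w0 R w1 and w0 R w0 but not w1 R w0.
(B) reflexive: each world relates to itself.
(C) not symmetric: w0 R w1 but not w1 R w0.
(D) not transitive: w1 R w4 and w4 R w0 but not w1 R w0.
(E) serial: every world has an R-successor.

B, E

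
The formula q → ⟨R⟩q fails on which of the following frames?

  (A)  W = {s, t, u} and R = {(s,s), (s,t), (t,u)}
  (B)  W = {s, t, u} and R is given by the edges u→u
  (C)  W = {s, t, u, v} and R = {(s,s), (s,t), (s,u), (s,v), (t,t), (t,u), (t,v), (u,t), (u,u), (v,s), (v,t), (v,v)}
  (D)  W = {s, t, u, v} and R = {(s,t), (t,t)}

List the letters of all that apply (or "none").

The schema q → ⟨R⟩q is the dual of axiom T; it is valid on a frame iff R is reflexive.
(A) R is not reflexive (not t R t), so the schema fails here.
(B) R is not reflexive (not s R s), so the schema fails here.
(C) R is reflexive (each world relates to itself), so the schema is valid here.
(D) R is not reflexive (not s R s), so the schema fails here.

A, B, D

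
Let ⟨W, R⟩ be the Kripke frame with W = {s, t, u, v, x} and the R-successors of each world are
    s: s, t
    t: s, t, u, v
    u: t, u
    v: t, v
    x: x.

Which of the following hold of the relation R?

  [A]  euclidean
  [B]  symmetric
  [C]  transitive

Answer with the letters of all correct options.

B

(A) not euclidean: t R s and t R u but not s R u.
(B) symmetric: every R-edge is matched by its reverse.
(C) not transitive: s R t and t R u but not s R u.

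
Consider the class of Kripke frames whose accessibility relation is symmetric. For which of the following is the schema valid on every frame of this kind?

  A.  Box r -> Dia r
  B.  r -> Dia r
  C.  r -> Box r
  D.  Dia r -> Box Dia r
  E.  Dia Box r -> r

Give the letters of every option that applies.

(A) Box r -> Dia r is axiom D; it is valid on a frame exactly when R is serial. Such an R need not be serial, so not valid.
(B) r -> Dia r is the dual of axiom T, which corresponds to reflexivity. Such an R need not be reflexive — not valid.
(C) r -> Box r is equivalent to ◇p→p; it holds exactly when R ⊆ identity. Such an R need not be a subset of the identity — not valid.
(D) Dia r -> Box Dia r is axiom 5; it is valid on a frame exactly when R is euclidean. Such an R need not be euclidean, so not valid.
(E) the dual of axiom B: valid iff R is symmetric. Every such R is symmetric — valid.

E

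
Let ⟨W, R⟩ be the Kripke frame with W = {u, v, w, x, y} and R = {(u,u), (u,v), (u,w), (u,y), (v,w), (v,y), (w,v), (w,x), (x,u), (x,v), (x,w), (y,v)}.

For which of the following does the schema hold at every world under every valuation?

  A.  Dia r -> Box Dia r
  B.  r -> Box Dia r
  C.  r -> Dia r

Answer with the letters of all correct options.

R is not reflexive: not v R v.
R is not symmetric: u R v but not v R u.
R is not euclidean: u R v and u R u but not v R u.
(A) Dia r -> Box Dia r (axiom 5) characterises the euclidean frames. R is not euclidean — not valid.
(B) axiom B: valid iff R is symmetric. R is not symmetric — not valid.
(C) r -> Dia r (the dual of axiom T) characterises the reflexive frames. R is not reflexive — not valid.

none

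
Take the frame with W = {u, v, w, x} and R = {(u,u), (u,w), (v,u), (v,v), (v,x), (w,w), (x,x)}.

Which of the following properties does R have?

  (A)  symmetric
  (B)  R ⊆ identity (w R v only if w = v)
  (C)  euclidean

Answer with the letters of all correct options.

none

(A) not symmetric: u R w but not w R u.
(B) not ⊆ identity: u R w with u ≠ w.
(C) not euclidean: u R w and u R u but not w R u.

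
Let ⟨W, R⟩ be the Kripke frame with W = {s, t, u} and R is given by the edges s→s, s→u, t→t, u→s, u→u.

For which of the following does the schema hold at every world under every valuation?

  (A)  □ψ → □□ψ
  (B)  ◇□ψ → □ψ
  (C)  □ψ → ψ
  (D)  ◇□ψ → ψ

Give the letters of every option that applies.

A, B, C, D

R is reflexive: each world relates to itself.
R is symmetric: every R-edge is matched by its reverse.
R is transitive: R is closed under composition.
R is euclidean: any two R-successors of the same world are R-related.
(A) □ψ → □□ψ (axiom 4) characterises the transitive frames. R is transitive — valid.
(B) the dual of axiom 5: valid iff R is euclidean. R is euclidean — valid.
(C) □ψ → ψ is axiom T; it is valid on a frame exactly when R is reflexive. R is reflexive, so valid.
(D) ◇□ψ → ψ (the dual of axiom B) characterises the symmetric frames. R is symmetric — valid.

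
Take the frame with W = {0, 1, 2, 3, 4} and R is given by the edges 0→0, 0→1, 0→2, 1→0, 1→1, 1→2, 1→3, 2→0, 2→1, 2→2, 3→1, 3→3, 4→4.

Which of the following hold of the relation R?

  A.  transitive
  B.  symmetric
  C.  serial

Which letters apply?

(A) not transitive: 0 R 1 and 1 R 3 but not 0 R 3.
(B) symmetric: every R-edge is matched by its reverse.
(C) serial: every world has an R-successor.

B, C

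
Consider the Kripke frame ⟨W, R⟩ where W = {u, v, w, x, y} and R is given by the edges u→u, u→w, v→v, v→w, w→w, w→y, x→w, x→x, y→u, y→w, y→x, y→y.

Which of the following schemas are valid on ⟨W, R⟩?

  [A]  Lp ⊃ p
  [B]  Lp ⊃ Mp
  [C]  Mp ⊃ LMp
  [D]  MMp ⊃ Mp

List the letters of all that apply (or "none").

R is reflexive: each world relates to itself.
R is not transitive: u R w and w R y but not u R y.
R is not euclidean: u R w and u R u but not w R u.
R is serial: every world has an R-successor.
(A) Lp ⊃ p is axiom T, which corresponds to reflexivity. R is reflexive — valid.
(B) Lp ⊃ Mp is axiom D; it is valid on a frame exactly when R is serial. R is serial, so valid.
(C) Mp ⊃ LMp (axiom 5) characterises the euclidean frames. R is not euclidean — not valid.
(D) MMp ⊃ Mp is the dual of axiom 4, which corresponds to transitivity. R is not transitive — not valid.

A, B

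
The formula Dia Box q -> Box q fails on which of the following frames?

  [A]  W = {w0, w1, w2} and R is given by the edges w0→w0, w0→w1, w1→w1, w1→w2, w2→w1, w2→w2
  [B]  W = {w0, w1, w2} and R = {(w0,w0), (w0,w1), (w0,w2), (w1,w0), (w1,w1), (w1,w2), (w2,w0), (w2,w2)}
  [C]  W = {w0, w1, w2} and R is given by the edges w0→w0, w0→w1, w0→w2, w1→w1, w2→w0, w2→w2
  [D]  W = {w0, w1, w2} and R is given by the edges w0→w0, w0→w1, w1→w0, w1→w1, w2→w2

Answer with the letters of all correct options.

The schema Dia Box q -> Box q is the dual of axiom 5; it is valid on a frame iff R is euclidean.
(A) R is not euclidean (w0 R w1 and w0 R w0 but not w1 R w0), so the schema fails here.
(B) R is not euclidean (w0 R w2 and w0 R w1 but not w2 R w1), so the schema fails here.
(C) R is not euclidean (w0 R w1 and w0 R w0 but not w1 R w0), so the schema fails here.
(D) R is euclidean (any two R-successors of the same world are R-related), so the schema is valid here.

A, B, C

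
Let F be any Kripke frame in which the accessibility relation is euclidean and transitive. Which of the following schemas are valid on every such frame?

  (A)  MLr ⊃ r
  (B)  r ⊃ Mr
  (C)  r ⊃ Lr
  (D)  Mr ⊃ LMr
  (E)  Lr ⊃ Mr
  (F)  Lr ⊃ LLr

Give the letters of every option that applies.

D, F

(A) MLr ⊃ r is the dual of axiom B; it is valid on a frame exactly when R is symmetric. Such an R need not be symmetric, so not valid.
(B) the dual of axiom T: valid iff R is reflexive. Such an R need not be reflexive — not valid.
(C) r ⊃ Lr is valid only on frames where every R-edge is a self-loop. Such an R need not be a subset of the identity — not valid.
(D) Mr ⊃ LMr (axiom 5) characterises the euclidean frames. Every such R is euclidean — valid.
(E) Lr ⊃ Mr is axiom D; it is valid on a frame exactly when R is serial. Such an R need not be serial, so not valid.
(F) Lr ⊃ LLr is axiom 4; it is valid on a frame exactly when R is transitive. Every such R is transitive, so valid.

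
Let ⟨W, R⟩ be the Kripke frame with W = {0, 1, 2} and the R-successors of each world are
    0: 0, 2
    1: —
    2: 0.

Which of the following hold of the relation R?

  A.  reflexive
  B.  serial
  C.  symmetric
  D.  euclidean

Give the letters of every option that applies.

C

(A) not reflexive: not 1 R 1.
(B) not serial: 1 has no R-successor.
(C) symmetric: every R-edge is matched by its reverse.
(D) not euclidean: 0 R 2 and 0 R 2 but not 2 R 2.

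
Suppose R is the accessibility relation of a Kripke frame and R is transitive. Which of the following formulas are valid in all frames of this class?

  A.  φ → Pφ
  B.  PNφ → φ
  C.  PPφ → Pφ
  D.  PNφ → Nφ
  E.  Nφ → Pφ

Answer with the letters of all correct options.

(A) φ → Pφ is the dual of axiom T; it is valid on a frame exactly when R is reflexive. Such an R need not be reflexive, so not valid.
(B) the dual of axiom B: valid iff R is symmetric. Such an R need not be symmetric — not valid.
(C) the dual of axiom 4: valid iff R is transitive. Every such R is transitive — valid.
(D) PNφ → Nφ is the dual of axiom 5, which corresponds to the euclidean property. Such an R need not be euclidean — not valid.
(E) Nφ → Pφ is axiom D; it is valid on a frame exactly when R is serial. Such an R need not be serial, so not valid.

C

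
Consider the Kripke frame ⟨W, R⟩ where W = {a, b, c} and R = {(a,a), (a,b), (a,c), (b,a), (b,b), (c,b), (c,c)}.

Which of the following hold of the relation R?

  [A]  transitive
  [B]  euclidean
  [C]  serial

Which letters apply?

(A) not transitive: b R a and a R c but not b R c.
(B) not euclidean: a R b and a R c but not b R c.
(C) serial: every world has an R-successor.

C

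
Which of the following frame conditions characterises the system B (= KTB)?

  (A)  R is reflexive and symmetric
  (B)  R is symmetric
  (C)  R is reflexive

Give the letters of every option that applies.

(A) B (= KTB) is sound and complete for exactly this class.
(B) this class determines KB, not B (= KTB).
(C) this class determines T (= KT), not B (= KTB).

A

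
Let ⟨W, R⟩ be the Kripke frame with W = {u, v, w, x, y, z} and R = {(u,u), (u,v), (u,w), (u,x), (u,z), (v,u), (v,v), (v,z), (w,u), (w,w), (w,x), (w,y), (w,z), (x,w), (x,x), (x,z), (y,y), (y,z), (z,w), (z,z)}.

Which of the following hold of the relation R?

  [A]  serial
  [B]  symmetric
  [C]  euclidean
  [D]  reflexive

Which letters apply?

(A) serial: every world has an R-successor.
(B) not symmetric: u R x but not x R u.
(C) not euclidean: u R v and u R w but not v R w.
(D) reflexive: each world relates to itself.

A, D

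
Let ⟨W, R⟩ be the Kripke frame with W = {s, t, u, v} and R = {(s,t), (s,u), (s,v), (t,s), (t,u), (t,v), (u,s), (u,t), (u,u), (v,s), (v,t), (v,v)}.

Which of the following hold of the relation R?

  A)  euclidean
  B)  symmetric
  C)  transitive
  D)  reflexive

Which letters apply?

(A) not euclidean: s R u and s R v but not u R v.
(B) symmetric: every R-edge is matched by its reverse.
(C) not transitive: s R t and t R s but not s R s.
(D) not reflexive: not s R s.

B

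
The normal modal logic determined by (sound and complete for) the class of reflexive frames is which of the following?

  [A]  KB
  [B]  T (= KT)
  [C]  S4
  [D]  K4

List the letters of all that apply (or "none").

(A) KB is determined by the class of symmetric frames.
(B) T (= KT) is determined by exactly this class.
(C) S4 is determined by the class of reflexive and transitive frames.
(D) K4 is determined by the class of transitive frames.

B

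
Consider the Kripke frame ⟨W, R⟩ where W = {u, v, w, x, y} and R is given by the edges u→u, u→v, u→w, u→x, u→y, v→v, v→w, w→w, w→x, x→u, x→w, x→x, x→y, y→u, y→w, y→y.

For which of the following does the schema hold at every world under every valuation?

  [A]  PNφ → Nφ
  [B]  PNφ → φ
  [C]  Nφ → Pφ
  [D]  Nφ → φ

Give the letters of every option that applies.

C, D

R is reflexive: each world relates to itself.
R is not symmetric: u R v but not v R u.
R is not euclidean: u R v and u R u but not v R u.
R is serial: every world has an R-successor.
(A) the dual of axiom 5: valid iff R is euclidean. R is not euclidean — not valid.
(B) the dual of axiom B: valid iff R is symmetric. R is not symmetric — not valid.
(C) axiom D: valid iff R is serial. R is serial — valid.
(D) axiom T: valid iff R is reflexive. R is reflexive — valid.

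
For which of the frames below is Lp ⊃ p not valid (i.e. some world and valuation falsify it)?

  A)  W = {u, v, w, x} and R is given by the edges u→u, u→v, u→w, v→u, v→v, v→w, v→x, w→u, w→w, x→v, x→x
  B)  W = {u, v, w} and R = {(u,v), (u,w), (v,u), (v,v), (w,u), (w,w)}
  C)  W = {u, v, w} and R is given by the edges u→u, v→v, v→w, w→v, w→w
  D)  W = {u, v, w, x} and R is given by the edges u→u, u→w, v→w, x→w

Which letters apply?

The schema Lp ⊃ p is axiom T; it is valid on a frame iff R is reflexive.
(A) R is reflexive (each world relates to itself), so the schema is valid here.
(B) R is not reflexive (not u R u), so the schema fails here.
(C) R is reflexive (each world relates to itself), so the schema is valid here.
(D) R is not reflexive (not v R v), so the schema fails here.

B, D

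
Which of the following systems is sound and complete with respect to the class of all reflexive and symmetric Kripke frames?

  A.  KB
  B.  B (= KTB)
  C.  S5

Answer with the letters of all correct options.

B

(A) KB is determined by the class of symmetric frames.
(B) B (= KTB) is determined by exactly this class.
(C) S5 is determined by the class of reflexive, symmetric, and transitive frames.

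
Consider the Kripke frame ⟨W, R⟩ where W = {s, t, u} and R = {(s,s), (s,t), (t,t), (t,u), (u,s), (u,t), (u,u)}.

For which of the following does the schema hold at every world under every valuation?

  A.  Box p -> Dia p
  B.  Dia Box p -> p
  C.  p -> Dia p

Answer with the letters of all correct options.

R is reflexive: each world relates to itself.
R is not symmetric: s R t but not t R s.
R is serial: every world has an R-successor.
(A) Box p -> Dia p (axiom D) characterises the serial frames. R is serial — valid.
(B) Dia Box p -> p is the dual of axiom B, which corresponds to symmetry. R is not symmetric — not valid.
(C) p -> Dia p is the dual of axiom T, which corresponds to reflexivity. R is reflexive — valid.

A, C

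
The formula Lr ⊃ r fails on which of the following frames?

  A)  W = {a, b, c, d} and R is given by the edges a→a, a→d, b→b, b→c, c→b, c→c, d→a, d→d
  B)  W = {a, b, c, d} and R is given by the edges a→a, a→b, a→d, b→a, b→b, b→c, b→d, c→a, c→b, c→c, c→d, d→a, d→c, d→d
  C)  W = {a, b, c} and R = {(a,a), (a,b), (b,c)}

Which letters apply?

C

The schema Lr ⊃ r is axiom T; it is valid on a frame iff R is reflexive.
(A) R is reflexive (each world relates to itself), so the schema is valid here.
(B) R is reflexive (each world relates to itself), so the schema is valid here.
(C) R is not reflexive (not b R b), so the schema fails here.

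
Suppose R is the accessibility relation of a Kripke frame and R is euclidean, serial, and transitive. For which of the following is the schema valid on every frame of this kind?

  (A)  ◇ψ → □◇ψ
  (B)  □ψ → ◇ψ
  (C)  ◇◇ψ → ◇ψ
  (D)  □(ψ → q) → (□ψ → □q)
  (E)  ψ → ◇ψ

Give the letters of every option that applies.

A, B, C, D

(A) ◇ψ → □◇ψ is axiom 5, which corresponds to the euclidean property. Every such R is euclidean — valid.
(B) □ψ → ◇ψ is axiom D, which corresponds to seriality. Every such R is serial — valid.
(C) the dual of axiom 4: valid iff R is transitive. Every such R is transitive — valid.
(D) this is just K, valid on every normal frame.
(E) ψ → ◇ψ is the dual of axiom T; it is valid on a frame exactly when R is reflexive. Such an R need not be reflexive, so not valid.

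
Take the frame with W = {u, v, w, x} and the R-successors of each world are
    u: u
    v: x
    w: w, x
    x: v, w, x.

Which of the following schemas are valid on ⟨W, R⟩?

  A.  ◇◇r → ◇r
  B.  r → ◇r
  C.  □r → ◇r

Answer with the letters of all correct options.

R is not reflexive: not v R v.
R is not transitive: v R x and x R v but not v R v.
R is serial: every world has an R-successor.
(A) ◇◇r → ◇r (the dual of axiom 4) characterises the transitive frames. R is not transitive — not valid.
(B) r → ◇r is the dual of axiom T; it is valid on a frame exactly when R is reflexive. R is not reflexive, so not valid.
(C) □r → ◇r is axiom D, which corresponds to seriality. R is serial — valid.

C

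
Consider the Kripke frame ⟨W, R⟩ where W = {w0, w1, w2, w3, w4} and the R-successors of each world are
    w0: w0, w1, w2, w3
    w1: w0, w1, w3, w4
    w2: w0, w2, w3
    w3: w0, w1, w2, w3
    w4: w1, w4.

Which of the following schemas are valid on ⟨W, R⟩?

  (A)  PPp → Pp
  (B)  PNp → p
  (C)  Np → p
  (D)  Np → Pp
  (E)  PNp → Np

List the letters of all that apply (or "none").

R is reflexive: each world relates to itself.
R is symmetric: every R-edge is matched by its reverse.
R is not transitive: w0 R w1 and w1 R w4 but not w0 R w4.
R is not euclidean: w0 R w1 and w0 R w2 but not w1 R w2.
R is serial: every world has an R-successor.
(A) PPp → Pp (the dual of axiom 4) characterises the transitive frames. R is not transitive — not valid.
(B) PNp → p is the dual of axiom B; it is valid on a frame exactly when R is symmetric. R is symmetric, so valid.
(C) Np → p is axiom T; it is valid on a frame exactly when R is reflexive. R is reflexive, so valid.
(D) Np → Pp (axiom D) characterises the serial frames. R is serial — valid.
(E) PNp → Np (the dual of axiom 5) characterises the euclidean frames. R is not euclidean — not valid.

B, C, D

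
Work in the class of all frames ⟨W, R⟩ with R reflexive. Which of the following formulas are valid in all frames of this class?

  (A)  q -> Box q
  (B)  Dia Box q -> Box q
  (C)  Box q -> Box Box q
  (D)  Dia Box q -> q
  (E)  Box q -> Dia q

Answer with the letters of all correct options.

A reflexive relation is serial.
(A) q -> Box q (equivalent to ◇p→p) corresponds to R being a subset of the identity. Such an R need not be a subset of the identity, so not valid.
(B) the dual of axiom 5: valid iff R is euclidean. Such an R need not be euclidean — not valid.
(C) Box q -> Box Box q (axiom 4) characterises the transitive frames. Such an R need not be transitive — not valid.
(D) Dia Box q -> q (the dual of axiom B) characterises the symmetric frames. Such an R need not be symmetric — not valid.
(E) Box q -> Dia q is axiom D, which corresponds to seriality. Every such R is serial — valid.

E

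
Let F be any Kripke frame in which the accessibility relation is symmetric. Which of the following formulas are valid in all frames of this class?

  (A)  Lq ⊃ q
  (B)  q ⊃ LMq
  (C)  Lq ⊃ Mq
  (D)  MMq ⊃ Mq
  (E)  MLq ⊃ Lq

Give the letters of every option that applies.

(A) Lq ⊃ q is axiom T, which corresponds to reflexivity. Such an R need not be reflexive — not valid.
(B) axiom B: valid iff R is symmetric. Every such R is symmetric — valid.
(C) Lq ⊃ Mq is axiom D, which corresponds to seriality. Such an R need not be serial — not valid.
(D) MMq ⊃ Mq is the dual of axiom 4; it is valid on a frame exactly when R is transitive. Such an R need not be transitive, so not valid.
(E) MLq ⊃ Lq is the dual of axiom 5, which corresponds to the euclidean property. Such an R need not be euclidean — not valid.

B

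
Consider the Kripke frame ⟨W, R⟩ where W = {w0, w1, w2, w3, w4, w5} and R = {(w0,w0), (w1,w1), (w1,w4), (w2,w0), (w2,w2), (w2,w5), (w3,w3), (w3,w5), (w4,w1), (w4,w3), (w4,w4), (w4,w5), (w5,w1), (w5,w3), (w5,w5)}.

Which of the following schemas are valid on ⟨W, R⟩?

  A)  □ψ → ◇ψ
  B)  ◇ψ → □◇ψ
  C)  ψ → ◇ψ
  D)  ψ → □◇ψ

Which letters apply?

A, C

R is reflexive: each world relates to itself.
R is not symmetric: w2 R w0 but not w0 R w2.
R is not euclidean: w2 R w0 and w2 R w2 but not w0 R w2.
R is serial: every world has an R-successor.
(A) axiom D: valid iff R is serial. R is serial — valid.
(B) ◇ψ → □◇ψ (axiom 5) characterises the euclidean frames. R is not euclidean — not valid.
(C) ψ → ◇ψ is the dual of axiom T, which corresponds to reflexivity. R is reflexive — valid.
(D) ψ → □◇ψ is axiom B; it is valid on a frame exactly when R is symmetric. R is not symmetric, so not valid.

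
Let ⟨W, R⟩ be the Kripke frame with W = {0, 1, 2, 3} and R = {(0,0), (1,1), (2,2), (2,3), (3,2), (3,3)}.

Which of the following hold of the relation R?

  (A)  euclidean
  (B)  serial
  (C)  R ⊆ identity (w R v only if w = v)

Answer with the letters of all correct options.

(A) euclidean: any two R-successors of the same world are R-related.
(B) serial: every world has an R-successor.
(C) not ⊆ identity: 2 R 3 with 2 ≠ 3.

A, B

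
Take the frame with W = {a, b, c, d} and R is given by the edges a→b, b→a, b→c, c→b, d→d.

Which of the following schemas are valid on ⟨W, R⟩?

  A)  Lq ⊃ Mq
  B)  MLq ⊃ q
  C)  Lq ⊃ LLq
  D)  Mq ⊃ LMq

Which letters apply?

A, B

R is symmetric: every R-edge is matched by its reverse.
R is not transitive: a R b and b R a but not a R a.
R is not euclidean: b R a and b R c but not a R c.
R is serial: every world has an R-successor.
(A) Lq ⊃ Mq is axiom D, which corresponds to seriality. R is serial — valid.
(B) MLq ⊃ q (the dual of axiom B) characterises the symmetric frames. R is symmetric — valid.
(C) Lq ⊃ LLq is axiom 4, which corresponds to transitivity. R is not transitive — not valid.
(D) Mq ⊃ LMq is axiom 5, which corresponds to the euclidean property. R is not euclidean — not valid.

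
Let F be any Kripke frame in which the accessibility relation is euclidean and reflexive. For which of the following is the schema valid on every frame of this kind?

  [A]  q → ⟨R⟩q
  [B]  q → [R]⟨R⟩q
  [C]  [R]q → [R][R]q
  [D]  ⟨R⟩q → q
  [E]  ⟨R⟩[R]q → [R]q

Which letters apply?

A reflexive euclidean relation is also symmetric (from wRw and wRv the euclidean condition gives vRw) and hence transitive; it is an equivalence relation.
(A) the dual of axiom T: valid iff R is reflexive. Every such R is reflexive — valid.
(B) axiom B: valid iff R is symmetric. Every such R is symmetric — valid.
(C) [R]q → [R][R]q is axiom 4; it is valid on a frame exactly when R is transitive. Every such R is transitive, so valid.
(D) ⟨R⟩q → q is valid only on frames where every R-edge is a self-loop. Such an R need not be a subset of the identity — not valid.
(E) ⟨R⟩[R]q → [R]q is the dual of axiom 5, which corresponds to the euclidean property. Every such R is euclidean — valid.

A, B, C, E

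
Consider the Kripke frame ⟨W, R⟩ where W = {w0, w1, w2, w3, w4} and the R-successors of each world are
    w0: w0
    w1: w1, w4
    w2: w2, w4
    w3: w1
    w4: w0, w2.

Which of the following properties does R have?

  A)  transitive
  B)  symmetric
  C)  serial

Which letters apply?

C

(A) not transitive: w1 R w4 and w4 R w0 but not w1 R w0.
(B) not symmetric: w1 R w4 but not w4 R w1.
(C) serial: every world has an R-successor.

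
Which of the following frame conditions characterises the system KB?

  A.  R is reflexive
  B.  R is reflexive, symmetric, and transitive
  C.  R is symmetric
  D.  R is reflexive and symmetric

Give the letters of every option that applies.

C

(A) this class determines T (= KT), not KB.
(B) this class determines S5, not KB.
(C) KB is sound and complete for exactly this class.
(D) this class determines B (= KTB), not KB.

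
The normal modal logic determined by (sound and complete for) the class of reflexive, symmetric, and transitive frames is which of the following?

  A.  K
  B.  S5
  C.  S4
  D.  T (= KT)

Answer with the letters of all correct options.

B

(A) K is determined by the class of arbitrary frames.
(B) S5 is determined by exactly this class.
(C) S4 is determined by the class of reflexive and transitive frames.
(D) T (= KT) is determined by the class of reflexive frames.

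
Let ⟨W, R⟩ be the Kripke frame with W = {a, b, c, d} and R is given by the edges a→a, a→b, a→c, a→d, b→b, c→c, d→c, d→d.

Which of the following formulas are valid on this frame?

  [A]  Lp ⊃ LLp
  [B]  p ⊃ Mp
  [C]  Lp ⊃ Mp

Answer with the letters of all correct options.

A, B, C

R is reflexive: each world relates to itself.
R is transitive: R is closed under composition.
R is serial: every world has an R-successor.
(A) axiom 4: valid iff R is transitive. R is transitive — valid.
(B) the dual of axiom T: valid iff R is reflexive. R is reflexive — valid.
(C) Lp ⊃ Mp (axiom D) characterises the serial frames. R is serial — valid.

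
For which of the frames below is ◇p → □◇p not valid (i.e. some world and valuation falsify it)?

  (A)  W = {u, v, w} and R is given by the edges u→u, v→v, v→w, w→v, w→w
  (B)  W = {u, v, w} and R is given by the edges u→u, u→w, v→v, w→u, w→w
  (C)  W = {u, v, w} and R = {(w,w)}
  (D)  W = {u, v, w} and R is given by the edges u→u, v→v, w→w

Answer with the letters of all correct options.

none

The schema ◇p → □◇p is axiom 5; it is valid on a frame iff R is euclidean.
(A) R is euclidean (any two R-successors of the same world are R-related), so the schema is valid here.
(B) R is euclidean (any two R-successors of the same world are R-related), so the schema is valid here.
(C) R is euclidean (any two R-successors of the same world are R-related), so the schema is valid here.
(D) R is euclidean (any two R-successors of the same world are R-related), so the schema is valid here.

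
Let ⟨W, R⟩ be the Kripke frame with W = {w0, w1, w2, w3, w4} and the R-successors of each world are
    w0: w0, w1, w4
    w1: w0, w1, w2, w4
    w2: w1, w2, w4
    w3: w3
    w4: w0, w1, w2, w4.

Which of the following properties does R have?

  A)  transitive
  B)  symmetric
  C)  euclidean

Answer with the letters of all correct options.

B

(A) not transitive: w0 R w1 and w1 R w2 but not w0 R w2.
(B) symmetric: every R-edge is matched by its reverse.
(C) not euclidean: w1 R w0 and w1 R w2 but not w0 R w2.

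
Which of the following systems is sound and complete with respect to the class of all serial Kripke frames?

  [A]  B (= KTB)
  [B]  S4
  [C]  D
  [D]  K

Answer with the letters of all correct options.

C

(A) B (= KTB) is determined by the class of reflexive and symmetric frames.
(B) S4 is determined by the class of reflexive and transitive frames.
(C) D is determined by exactly this class.
(D) K is determined by the class of arbitrary frames.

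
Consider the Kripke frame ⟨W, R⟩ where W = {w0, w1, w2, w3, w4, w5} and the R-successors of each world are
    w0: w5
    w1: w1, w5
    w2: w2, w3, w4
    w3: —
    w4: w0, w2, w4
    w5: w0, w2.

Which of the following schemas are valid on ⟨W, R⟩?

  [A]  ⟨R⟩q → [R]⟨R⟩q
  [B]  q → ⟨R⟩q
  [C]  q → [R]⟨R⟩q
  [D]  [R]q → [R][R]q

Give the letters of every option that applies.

none

R is not reflexive: not w0 R w0.
R is not symmetric: w1 R w5 but not w5 R w1.
R is not transitive: w0 R w5 and w5 R w0 but not w0 R w0.
R is not euclidean: w1 R w5 and w1 R w1 but not w5 R w1.
(A) axiom 5: valid iff R is euclidean. R is not euclidean — not valid.
(B) q → ⟨R⟩q is the dual of axiom T, which corresponds to reflexivity. R is not reflexive — not valid.
(C) q → [R]⟨R⟩q is axiom B; it is valid on a frame exactly when R is symmetric. R is not symmetric, so not valid.
(D) [R]q → [R][R]q (axiom 4) characterises the transitive frames. R is not transitive — not valid.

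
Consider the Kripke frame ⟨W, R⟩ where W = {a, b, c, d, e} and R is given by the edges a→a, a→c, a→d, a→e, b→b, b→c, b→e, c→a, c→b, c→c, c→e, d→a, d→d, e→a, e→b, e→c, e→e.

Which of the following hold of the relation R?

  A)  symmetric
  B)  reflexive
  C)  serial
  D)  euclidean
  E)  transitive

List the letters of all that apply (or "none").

A, B, C

(A) symmetric: every R-edge is matched by its reverse.
(B) reflexive: each world relates to itself.
(C) serial: every world has an R-successor.
(D) not euclidean: a R c and a R d but not c R d.
(E) not transitive: a R c and c R b but not a R b.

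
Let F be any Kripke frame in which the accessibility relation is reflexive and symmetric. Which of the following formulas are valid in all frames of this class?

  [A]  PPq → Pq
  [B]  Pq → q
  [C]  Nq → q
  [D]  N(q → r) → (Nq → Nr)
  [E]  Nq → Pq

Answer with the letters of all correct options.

Reflexive relations are serial.
(A) PPq → Pq is the dual of axiom 4, which corresponds to transitivity. Such an R need not be transitive — not valid.
(B) Pq → q is valid only on frames where every R-edge is a self-loop. Such an R need not be a subset of the identity — not valid.
(C) axiom T: valid iff R is reflexive. Every such R is reflexive — valid.
(D) N(q → r) → (Nq → Nr) is axiom K, valid on every Kripke frame — valid.
(E) Nq → Pq is axiom D; it is valid on a frame exactly when R is serial. Every such R is serial, so valid.

C, D, E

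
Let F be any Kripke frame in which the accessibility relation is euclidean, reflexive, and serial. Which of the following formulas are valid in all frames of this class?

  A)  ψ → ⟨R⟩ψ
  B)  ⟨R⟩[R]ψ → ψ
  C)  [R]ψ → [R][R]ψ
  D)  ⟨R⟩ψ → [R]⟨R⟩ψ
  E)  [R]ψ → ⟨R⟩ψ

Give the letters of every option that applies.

A, B, C, D, E

A relation that is euclidean, reflexive, and serial is also symmetric and transitive.
(A) ψ → ⟨R⟩ψ is the dual of axiom T; it is valid on a frame exactly when R is reflexive. Every such R is reflexive, so valid.
(B) ⟨R⟩[R]ψ → ψ is the dual of axiom B; it is valid on a frame exactly when R is symmetric. Every such R is symmetric, so valid.
(C) [R]ψ → [R][R]ψ (axiom 4) characterises the transitive frames. Every such R is transitive — valid.
(D) ⟨R⟩ψ → [R]⟨R⟩ψ is axiom 5, which corresponds to the euclidean property. Every such R is euclidean — valid.
(E) [R]ψ → ⟨R⟩ψ is axiom D, which corresponds to seriality. Every such R is serial — valid.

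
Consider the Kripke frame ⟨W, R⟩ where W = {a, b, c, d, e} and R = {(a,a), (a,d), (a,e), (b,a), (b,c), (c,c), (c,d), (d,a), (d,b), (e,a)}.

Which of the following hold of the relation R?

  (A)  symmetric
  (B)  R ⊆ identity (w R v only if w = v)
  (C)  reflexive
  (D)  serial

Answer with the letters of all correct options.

(A) not symmetric: b R a but not a R b.
(B) not ⊆ identity: a R d with a ≠ d.
(C) not reflexive: not b R b.
(D) serial: every world has an R-successor.

D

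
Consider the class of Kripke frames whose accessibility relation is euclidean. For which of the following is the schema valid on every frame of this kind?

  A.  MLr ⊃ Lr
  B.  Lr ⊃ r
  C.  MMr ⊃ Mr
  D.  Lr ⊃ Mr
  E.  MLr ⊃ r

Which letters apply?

A

(A) the dual of axiom 5: valid iff R is euclidean. Every such R is euclidean — valid.
(B) Lr ⊃ r (axiom T) characterises the reflexive frames. Such an R need not be reflexive — not valid.
(C) the dual of axiom 4: valid iff R is transitive. Such an R need not be transitive — not valid.
(D) axiom D: valid iff R is serial. Such an R need not be serial — not valid.
(E) MLr ⊃ r is the dual of axiom B, which corresponds to symmetry. Such an R need not be symmetric — not valid.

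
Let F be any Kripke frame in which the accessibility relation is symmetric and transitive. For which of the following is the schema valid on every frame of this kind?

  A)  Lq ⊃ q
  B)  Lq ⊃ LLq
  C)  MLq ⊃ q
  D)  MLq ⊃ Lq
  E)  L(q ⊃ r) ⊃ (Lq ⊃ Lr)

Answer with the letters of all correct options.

A symmetric transitive relation is euclidean (uRv and uRw give vRu by symmetry, then vRw by transitivity).
(A) axiom T: valid iff R is reflexive. Such an R need not be reflexive — not valid.
(B) Lq ⊃ LLq is axiom 4, which corresponds to transitivity. Every such R is transitive — valid.
(C) MLq ⊃ q (the dual of axiom B) characterises the symmetric frames. Every such R is symmetric — valid.
(D) MLq ⊃ Lq (the dual of axiom 5) characterises the euclidean frames. Every such R is euclidean — valid.
(E) L(q ⊃ r) ⊃ (Lq ⊃ Lr) is the K axiom; it holds on all frames — valid.

B, C, D, E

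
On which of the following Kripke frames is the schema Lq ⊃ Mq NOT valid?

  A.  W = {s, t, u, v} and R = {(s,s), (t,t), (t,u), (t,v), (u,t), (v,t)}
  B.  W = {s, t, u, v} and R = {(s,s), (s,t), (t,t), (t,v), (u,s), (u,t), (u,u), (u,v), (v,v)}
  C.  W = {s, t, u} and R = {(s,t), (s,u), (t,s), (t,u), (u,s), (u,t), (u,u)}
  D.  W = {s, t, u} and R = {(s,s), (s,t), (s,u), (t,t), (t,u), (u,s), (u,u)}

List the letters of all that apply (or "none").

The schema Lq ⊃ Mq is axiom D; it is valid on a frame iff R is serial.
(A) R is serial (every world has an R-successor), so the schema is valid here.
(B) R is serial (every world has an R-successor), so the schema is valid here.
(C) R is serial (every world has an R-successor), so the schema is valid here.
(D) R is serial (every world has an R-successor), so the schema is valid here.

none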